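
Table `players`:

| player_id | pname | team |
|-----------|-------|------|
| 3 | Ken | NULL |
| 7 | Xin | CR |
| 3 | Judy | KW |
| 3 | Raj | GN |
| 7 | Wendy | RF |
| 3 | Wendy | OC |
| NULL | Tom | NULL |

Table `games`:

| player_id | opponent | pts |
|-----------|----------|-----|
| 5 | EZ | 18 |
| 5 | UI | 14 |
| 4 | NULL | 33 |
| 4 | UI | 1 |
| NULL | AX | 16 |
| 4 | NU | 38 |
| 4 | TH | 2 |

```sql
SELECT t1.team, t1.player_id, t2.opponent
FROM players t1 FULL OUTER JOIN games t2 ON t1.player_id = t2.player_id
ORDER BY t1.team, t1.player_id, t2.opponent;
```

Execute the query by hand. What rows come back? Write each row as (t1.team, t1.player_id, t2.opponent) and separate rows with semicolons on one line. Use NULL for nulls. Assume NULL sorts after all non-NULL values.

(CR, 7, NULL); (GN, 3, NULL); (KW, 3, NULL); (OC, 3, NULL); (RF, 7, NULL); (NULL, 3, NULL); (NULL, NULL, AX); (NULL, NULL, EZ); (NULL, NULL, NU); (NULL, NULL, TH); (NULL, NULL, UI); (NULL, NULL, UI); (NULL, NULL, NULL); (NULL, NULL, NULL)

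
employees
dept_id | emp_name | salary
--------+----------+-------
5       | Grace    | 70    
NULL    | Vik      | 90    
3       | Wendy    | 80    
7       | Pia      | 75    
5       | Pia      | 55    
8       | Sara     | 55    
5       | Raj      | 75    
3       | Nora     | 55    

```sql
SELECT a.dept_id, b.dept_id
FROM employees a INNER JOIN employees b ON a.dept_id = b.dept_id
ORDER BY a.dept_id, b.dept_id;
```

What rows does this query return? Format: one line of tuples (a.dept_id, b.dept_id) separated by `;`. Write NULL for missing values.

INNER JOIN keeps only pairs where the ON condition holds.
Matching on a.dept_id = b.dept_id. A NULL in a compared column never satisfies the condition.
- a[0] dept_id=5 → 3 match(es) in b → 3 row(s).
- a[1] dept_id=NULL → no match; dropped.
- a[2] dept_id=3 → 2 match(es) in b → 2 row(s).
- a[3] dept_id=7 → 1 match(es) in b → 1 row(s).
- a[4] dept_id=5 → 3 match(es) in b → 3 row(s).
- a[5] dept_id=8 → 1 match(es) in b → 1 row(s).
- a[6] dept_id=5 → 3 match(es) in b → 3 row(s).
- a[7] dept_id=3 → 2 match(es) in b → 2 row(s).

(3, 3); (3, 3); (3, 3); (3, 3); (5, 5); (5, 5); (5, 5); (5, 5); (5, 5); (5, 5); (5, 5); (5, 5); (5, 5); (7, 7); (8, 8)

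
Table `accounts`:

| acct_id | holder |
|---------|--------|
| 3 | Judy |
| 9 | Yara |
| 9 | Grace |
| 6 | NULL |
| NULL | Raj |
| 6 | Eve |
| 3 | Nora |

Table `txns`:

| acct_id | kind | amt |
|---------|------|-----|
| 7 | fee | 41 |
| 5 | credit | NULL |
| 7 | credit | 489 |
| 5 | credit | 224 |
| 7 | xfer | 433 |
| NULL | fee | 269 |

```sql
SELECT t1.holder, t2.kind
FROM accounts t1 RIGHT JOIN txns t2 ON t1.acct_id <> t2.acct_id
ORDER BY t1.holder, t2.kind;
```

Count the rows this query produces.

31

RIGHT JOIN keeps every row from `txns`; unmatched rows get NULL for `accounts`'s columns.
Matching on t1.acct_id <> t2.acct_id. A NULL in a compared column never satisfies the condition.
- acct_id=3: 5 matching t2 row(s), so 5 row(s) emitted.
- acct_id=9: 5 matching t2 row(s), so 5 row(s) emitted.
- acct_id=9: 5 matching t2 row(s), so 5 row(s) emitted.
- acct_id=6: 5 matching t2 row(s), so 5 row(s) emitted.
- acct_id=NULL: no matching t2 row.
- acct_id=6: 5 matching t2 row(s), so 5 row(s) emitted.
- acct_id=3: 5 matching t2 row(s), so 5 row(s) emitted.
- plus 1 unmatched t2 row(s), each kept with NULL t1 columns.
Total: 30 matched + 1 padded = 31 rows.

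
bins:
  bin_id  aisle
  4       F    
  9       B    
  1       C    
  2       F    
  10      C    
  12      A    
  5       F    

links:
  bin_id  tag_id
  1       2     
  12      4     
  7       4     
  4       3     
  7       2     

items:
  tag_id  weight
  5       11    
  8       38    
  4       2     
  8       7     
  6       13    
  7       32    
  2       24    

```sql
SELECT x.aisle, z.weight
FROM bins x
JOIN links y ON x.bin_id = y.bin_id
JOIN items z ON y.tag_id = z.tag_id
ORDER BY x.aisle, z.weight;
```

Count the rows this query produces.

Step 1 — x INNER JOIN y on bin_id → 3 row(s).
Then INNER JOIN `items z` on tag_id: keep only rows whose y.tag_id appears in z.
Result: 2 row(s).

2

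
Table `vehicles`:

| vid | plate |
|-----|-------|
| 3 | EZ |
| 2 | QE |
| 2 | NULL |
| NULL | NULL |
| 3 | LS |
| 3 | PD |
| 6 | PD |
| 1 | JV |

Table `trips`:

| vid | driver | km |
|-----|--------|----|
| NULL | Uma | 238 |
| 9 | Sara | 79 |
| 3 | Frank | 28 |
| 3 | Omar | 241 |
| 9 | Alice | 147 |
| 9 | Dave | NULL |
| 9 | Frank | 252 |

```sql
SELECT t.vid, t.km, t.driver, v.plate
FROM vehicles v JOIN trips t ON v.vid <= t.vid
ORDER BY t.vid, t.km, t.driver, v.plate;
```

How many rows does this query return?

INNER JOIN keeps only pairs where the ON condition holds.
Matching on v.vid <= t.vid. A NULL in a compared column never satisfies the condition.
- v[0] vid=3 → 6 match(es) in t → 6 row(s).
- v[1] vid=2 → 6 match(es) in t → 6 row(s).
- v[2] vid=2 → 6 match(es) in t → 6 row(s).
- v[3] vid=NULL → no match; dropped.
- v[4] vid=3 → 6 match(es) in t → 6 row(s).
- v[5] vid=3 → 6 match(es) in t → 6 row(s).
- v[6] vid=6 → 4 match(es) in t → 4 row(s).
- v[7] vid=1 → 6 match(es) in t → 6 row(s).
Total: 40 rows.

40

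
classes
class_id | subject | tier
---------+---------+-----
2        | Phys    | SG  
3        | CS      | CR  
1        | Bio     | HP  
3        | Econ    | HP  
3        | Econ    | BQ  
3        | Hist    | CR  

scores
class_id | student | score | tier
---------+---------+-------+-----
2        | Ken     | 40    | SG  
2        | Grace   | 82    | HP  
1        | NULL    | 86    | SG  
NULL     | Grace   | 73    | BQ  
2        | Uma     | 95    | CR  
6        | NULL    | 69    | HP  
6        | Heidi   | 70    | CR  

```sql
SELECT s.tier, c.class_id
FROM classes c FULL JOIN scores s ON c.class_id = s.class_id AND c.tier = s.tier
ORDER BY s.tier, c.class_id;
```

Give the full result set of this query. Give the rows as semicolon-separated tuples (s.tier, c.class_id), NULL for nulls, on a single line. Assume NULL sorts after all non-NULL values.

FULL OUTER JOIN keeps every row from both sides; unmatched rows get NULL for the other side's columns.
Matching on c.class_id = s.class_id AND c.tier = s.tier. A NULL in a compared column never satisfies the condition.
- c[0] class_id=2, tier=SG → 1 match(es) in s → 1 row(s).
- c[1] class_id=3, tier=CR → no match; kept with NULLs on the s side.
- c[2] class_id=1, tier=HP → no match; kept with NULLs on the s side.
- c[3] class_id=3, tier=HP → no match; kept with NULLs on the s side.
- c[4] class_id=3, tier=BQ → no match; kept with NULLs on the s side.
- c[5] class_id=3, tier=CR → no match; kept with NULLs on the s side.
- 6 row(s) from s found no c partner → padded with NULL.

(BQ, NULL); (CR, NULL); (CR, NULL); (HP, NULL); (HP, NULL); (SG, 2); (SG, NULL); (NULL, 1); (NULL, 3); (NULL, 3); (NULL, 3); (NULL, 3)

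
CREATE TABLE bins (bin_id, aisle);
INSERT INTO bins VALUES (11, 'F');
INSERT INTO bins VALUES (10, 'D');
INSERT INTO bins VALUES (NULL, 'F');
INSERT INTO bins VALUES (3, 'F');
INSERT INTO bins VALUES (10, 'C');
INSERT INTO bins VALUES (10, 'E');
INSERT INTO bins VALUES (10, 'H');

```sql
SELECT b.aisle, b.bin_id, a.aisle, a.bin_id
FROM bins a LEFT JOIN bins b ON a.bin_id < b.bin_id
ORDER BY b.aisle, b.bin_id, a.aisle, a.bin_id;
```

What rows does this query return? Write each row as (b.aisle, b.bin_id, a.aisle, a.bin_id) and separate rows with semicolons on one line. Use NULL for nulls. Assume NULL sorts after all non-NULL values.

LEFT JOIN keeps every row from `bins a`; unmatched rows get NULL for `bins b`'s columns.
Matching on a.bin_id < b.bin_id. A NULL in a compared column never satisfies the condition.
- a[0] bin_id=11 → no match; kept with NULLs on the b side.
- a[1] bin_id=10 → 1 match(es) in b → 1 row(s).
- a[2] bin_id=NULL → no match; kept with NULLs on the b side.
- a[3] bin_id=3 → 5 match(es) in b → 5 row(s).
- a[4] bin_id=10 → 1 match(es) in b → 1 row(s).
- a[5] bin_id=10 → 1 match(es) in b → 1 row(s).
- a[6] bin_id=10 → 1 match(es) in b → 1 row(s).

(C, 10, F, 3); (D, 10, F, 3); (E, 10, F, 3); (F, 11, C, 10); (F, 11, D, 10); (F, 11, E, 10); (F, 11, F, 3); (F, 11, H, 10); (H, 10, F, 3); (NULL, NULL, F, 11); (NULL, NULL, F, NULL)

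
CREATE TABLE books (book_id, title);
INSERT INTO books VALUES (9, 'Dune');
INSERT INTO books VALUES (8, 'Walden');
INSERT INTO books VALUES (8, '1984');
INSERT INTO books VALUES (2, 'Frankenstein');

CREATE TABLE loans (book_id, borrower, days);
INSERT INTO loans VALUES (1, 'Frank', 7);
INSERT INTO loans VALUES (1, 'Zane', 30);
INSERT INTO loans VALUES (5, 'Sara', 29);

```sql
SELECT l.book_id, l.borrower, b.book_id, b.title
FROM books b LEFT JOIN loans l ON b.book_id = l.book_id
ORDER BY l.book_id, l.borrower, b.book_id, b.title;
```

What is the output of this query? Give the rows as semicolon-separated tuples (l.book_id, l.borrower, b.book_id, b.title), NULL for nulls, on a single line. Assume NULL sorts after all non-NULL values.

LEFT JOIN keeps every row from `books`; unmatched rows get NULL for `loans`'s columns.
Matching on b.book_id = l.book_id.
- b row (book_id=9): no match → kept, l columns NULL.
- b row (book_id=8): no match → kept, l columns NULL.
- b row (book_id=8): no match → kept, l columns NULL.
- b row (book_id=2): no match → kept, l columns NULL.
After projecting and ordering:
l.book_id | l.borrower | b.book_id | b.title
NULL | NULL | 2 | Frankenstein
NULL | NULL | 8 | 1984
NULL | NULL | 8 | Walden
NULL | NULL | 9 | Dune

(NULL, NULL, 2, Frankenstein); (NULL, NULL, 8, 1984); (NULL, NULL, 8, Walden); (NULL, NULL, 9, Dune)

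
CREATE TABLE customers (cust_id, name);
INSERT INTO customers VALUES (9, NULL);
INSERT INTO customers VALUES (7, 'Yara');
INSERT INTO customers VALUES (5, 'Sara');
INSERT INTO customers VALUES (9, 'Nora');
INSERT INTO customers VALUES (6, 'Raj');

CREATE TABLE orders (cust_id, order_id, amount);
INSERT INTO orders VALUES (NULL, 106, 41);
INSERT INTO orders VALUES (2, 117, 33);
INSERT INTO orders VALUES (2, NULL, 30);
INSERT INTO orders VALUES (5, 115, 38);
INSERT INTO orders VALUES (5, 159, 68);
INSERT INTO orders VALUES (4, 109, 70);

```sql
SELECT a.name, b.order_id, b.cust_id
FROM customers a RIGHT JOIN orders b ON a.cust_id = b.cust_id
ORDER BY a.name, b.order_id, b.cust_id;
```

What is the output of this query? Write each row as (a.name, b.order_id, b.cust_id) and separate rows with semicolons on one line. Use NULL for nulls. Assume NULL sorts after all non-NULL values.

RIGHT JOIN keeps every row from `orders`; unmatched rows get NULL for `customers`'s columns.
Matching on a.cust_id = b.cust_id. A NULL in a compared column never satisfies the condition.
- a row (cust_id=9): no match.
- a row (cust_id=7): no match.
- a row (cust_id=5): matches 2 b row(s) → 2 output row(s).
- a row (cust_id=9): no match.
- a row (cust_id=6): no match.
- 4 row(s) from b found no a partner → padded with NULL.
After projecting and ordering:
a.name | b.order_id | b.cust_id
Sara | 115 | 5
Sara | 159 | 5
NULL | 106 | NULL
NULL | 109 | 4
NULL | 117 | 2
NULL | NULL | 2

(Sara, 115, 5); (Sara, 159, 5); (NULL, 106, NULL); (NULL, 109, 4); (NULL, 117, 2); (NULL, NULL, 2)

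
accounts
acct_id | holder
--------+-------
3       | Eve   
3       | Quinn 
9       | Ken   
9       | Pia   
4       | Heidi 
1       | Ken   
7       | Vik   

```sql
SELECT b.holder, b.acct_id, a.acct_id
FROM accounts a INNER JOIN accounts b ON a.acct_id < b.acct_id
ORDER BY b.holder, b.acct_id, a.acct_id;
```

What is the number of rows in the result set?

INNER JOIN keeps only pairs where the ON condition holds.
Matching on a.acct_id < b.acct_id.
- a[0] acct_id=3 → 4 match(es) in b → 4 row(s).
- a[1] acct_id=3 → 4 match(es) in b → 4 row(s).
- a[2] acct_id=9 → no match; dropped.
- a[3] acct_id=9 → no match; dropped.
- a[4] acct_id=4 → 3 match(es) in b → 3 row(s).
- a[5] acct_id=1 → 6 match(es) in b → 6 row(s).
- a[6] acct_id=7 → 2 match(es) in b → 2 row(s).
Total: 19 rows.

19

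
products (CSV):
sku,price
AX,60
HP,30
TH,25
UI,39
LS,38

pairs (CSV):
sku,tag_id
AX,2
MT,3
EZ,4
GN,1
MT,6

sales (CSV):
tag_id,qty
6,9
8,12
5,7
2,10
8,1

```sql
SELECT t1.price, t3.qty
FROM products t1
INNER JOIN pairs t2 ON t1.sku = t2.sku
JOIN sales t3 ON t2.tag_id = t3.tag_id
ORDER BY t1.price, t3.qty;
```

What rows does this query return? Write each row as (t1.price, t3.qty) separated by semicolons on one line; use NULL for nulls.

(60, 10)

Step 1 — t1 INNER JOIN t2 on sku → 1 row(s).
Then INNER JOIN `sales t3` on tag_id: keep only rows whose t2.tag_id appears in t3.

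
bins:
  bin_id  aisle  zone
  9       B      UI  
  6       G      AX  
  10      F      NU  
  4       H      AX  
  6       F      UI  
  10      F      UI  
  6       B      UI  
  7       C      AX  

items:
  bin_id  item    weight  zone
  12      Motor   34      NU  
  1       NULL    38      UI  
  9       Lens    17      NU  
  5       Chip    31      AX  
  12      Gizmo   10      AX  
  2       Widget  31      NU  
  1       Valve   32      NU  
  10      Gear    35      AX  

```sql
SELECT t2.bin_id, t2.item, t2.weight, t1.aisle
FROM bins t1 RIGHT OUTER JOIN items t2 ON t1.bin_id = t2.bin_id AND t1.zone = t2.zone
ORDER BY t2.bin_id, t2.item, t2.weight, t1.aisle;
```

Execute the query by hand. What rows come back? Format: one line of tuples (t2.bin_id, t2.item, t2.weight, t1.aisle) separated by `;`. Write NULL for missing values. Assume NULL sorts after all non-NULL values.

(1, Valve, 32, NULL); (1, NULL, 38, NULL); (2, Widget, 31, NULL); (5, Chip, 31, NULL); (9, Lens, 17, NULL); (10, Gear, 35, NULL); (12, Gizmo, 10, NULL); (12, Motor, 34, NULL)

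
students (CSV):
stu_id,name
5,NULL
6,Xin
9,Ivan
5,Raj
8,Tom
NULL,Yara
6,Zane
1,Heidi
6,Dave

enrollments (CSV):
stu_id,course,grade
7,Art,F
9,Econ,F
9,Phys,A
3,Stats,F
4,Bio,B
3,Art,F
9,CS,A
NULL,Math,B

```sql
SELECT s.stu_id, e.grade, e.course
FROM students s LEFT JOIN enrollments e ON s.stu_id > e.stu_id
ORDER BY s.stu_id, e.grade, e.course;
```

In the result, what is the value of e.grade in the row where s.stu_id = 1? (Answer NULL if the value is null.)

NULL

LEFT JOIN keeps every row from `students`; unmatched rows get NULL for `enrollments`'s columns.
Matching on s.stu_id > e.stu_id. A NULL in a compared column never satisfies the condition.
- s[0] stu_id=5 → 3 match(es) in e → 3 row(s).
- s[1] stu_id=6 → 3 match(es) in e → 3 row(s).
- s[2] stu_id=9 → 4 match(es) in e → 4 row(s).
- s[3] stu_id=5 → 3 match(es) in e → 3 row(s).
- s[4] stu_id=8 → 4 match(es) in e → 4 row(s).
- s[5] stu_id=NULL → no match; kept with NULLs on the e side.
- s[6] stu_id=6 → 3 match(es) in e → 3 row(s).
- s[7] stu_id=1 → no match; kept with NULLs on the e side.
- s[8] stu_id=6 → 3 match(es) in e → 3 row(s).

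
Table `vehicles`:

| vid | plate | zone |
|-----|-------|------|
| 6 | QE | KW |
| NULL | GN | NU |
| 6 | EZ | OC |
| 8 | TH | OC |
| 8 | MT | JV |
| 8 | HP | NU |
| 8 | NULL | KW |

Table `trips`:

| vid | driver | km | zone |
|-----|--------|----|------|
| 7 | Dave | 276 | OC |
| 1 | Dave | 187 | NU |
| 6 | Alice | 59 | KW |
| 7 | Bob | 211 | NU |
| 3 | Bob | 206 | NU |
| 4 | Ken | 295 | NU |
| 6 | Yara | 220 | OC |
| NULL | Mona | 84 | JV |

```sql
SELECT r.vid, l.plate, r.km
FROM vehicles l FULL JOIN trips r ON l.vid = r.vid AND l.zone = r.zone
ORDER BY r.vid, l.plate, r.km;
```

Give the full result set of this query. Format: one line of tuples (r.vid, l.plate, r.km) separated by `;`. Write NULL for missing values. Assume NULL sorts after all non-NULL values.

(1, NULL, 187); (3, NULL, 206); (4, NULL, 295); (6, EZ, 220); (6, QE, 59); (7, NULL, 211); (7, NULL, 276); (NULL, GN, NULL); (NULL, HP, NULL); (NULL, MT, NULL); (NULL, TH, NULL); (NULL, NULL, 84); (NULL, NULL, NULL)

FULL OUTER JOIN keeps every row from both sides; unmatched rows get NULL for the other side's columns.
Matching on l.vid = r.vid AND l.zone = r.zone. A NULL in a compared column never satisfies the condition.
- vid=6, zone=KW: 1 matching r row(s), so 1 row(s) emitted.
- vid=NULL, zone=NU: no r row matches, row kept with r columns NULL.
- vid=6, zone=OC: 1 matching r row(s), so 1 row(s) emitted.
- vid=8, zone=OC: no r row matches, row kept with r columns NULL.
- vid=8, zone=JV: no r row matches, row kept with r columns NULL.
- vid=8, zone=NU: no r row matches, row kept with r columns NULL.
- vid=8, zone=KW: no r row matches, row kept with r columns NULL.
- plus 6 unmatched r row(s), each kept with NULL l columns.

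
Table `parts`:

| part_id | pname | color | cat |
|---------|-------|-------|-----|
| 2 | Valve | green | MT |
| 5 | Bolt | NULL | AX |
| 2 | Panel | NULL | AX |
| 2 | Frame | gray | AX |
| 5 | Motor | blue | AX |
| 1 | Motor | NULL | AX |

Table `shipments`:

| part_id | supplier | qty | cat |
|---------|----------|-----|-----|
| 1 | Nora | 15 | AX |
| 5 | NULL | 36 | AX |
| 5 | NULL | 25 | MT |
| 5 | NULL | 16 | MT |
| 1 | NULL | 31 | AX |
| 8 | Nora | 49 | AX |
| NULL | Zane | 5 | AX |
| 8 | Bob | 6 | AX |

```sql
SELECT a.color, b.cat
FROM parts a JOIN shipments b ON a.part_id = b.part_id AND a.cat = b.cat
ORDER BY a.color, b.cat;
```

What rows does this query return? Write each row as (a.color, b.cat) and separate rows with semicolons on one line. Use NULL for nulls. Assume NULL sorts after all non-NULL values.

(blue, AX); (NULL, AX); (NULL, AX); (NULL, AX)

INNER JOIN keeps only pairs where the ON condition holds.
Matching on a.part_id = b.part_id AND a.cat = b.cat. A NULL in a compared column never satisfies the condition.
Matched pairs: 4.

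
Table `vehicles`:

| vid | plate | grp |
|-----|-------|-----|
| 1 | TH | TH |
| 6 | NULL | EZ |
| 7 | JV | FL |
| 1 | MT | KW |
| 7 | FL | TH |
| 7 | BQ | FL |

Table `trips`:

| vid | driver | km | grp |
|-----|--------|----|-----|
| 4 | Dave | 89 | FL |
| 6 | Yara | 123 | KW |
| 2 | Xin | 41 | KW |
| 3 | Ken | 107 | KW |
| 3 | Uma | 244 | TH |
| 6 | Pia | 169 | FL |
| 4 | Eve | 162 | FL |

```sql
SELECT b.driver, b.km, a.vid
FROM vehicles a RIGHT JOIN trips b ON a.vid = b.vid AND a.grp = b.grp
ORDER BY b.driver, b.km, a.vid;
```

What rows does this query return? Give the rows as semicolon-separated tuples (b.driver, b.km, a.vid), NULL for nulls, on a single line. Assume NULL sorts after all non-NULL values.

RIGHT JOIN keeps every row from `trips`; unmatched rows get NULL for `vehicles`'s columns.
Matching on a.vid = b.vid AND a.grp = b.grp.
- a[0] vid=1, grp=TH → no match.
- a[1] vid=6, grp=EZ → no match.
- a[2] vid=7, grp=FL → no match.
- a[3] vid=1, grp=KW → no match.
- a[4] vid=7, grp=TH → no match.
- a[5] vid=7, grp=FL → no match.
- 7 row(s) from b found no a partner → padded with NULL.
After projecting and ordering:
b.driver | b.km | a.vid
Dave | 89 | NULL
Eve | 162 | NULL
Ken | 107 | NULL
Pia | 169 | NULL
Uma | 244 | NULL
Xin | 41 | NULL
Yara | 123 | NULL

(Dave, 89, NULL); (Eve, 162, NULL); (Ken, 107, NULL); (Pia, 169, NULL); (Uma, 244, NULL); (Xin, 41, NULL); (Yara, 123, NULL)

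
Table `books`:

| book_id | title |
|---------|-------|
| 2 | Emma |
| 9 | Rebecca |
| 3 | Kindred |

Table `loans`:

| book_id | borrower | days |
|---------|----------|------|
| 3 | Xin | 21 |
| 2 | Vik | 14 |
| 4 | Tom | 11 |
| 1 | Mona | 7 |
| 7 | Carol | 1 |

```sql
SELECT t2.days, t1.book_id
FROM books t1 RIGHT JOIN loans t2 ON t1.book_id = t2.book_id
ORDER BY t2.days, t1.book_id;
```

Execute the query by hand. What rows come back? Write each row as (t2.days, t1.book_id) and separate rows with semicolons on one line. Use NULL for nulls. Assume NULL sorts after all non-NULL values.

(1, NULL); (7, NULL); (11, NULL); (14, 2); (21, 3)

RIGHT JOIN keeps every row from `loans`; unmatched rows get NULL for `books`'s columns.
Matching on t1.book_id = t2.book_id.
- book_id=2: 1 matching t2 row(s), so 1 row(s) emitted.
- book_id=9: no matching t2 row.
- book_id=3: 1 matching t2 row(s), so 1 row(s) emitted.
- plus 3 unmatched t2 row(s), each kept with NULL t1 columns.
After projecting and ordering:
t2.days | t1.book_id
1 | NULL
7 | NULL
11 | NULL
14 | 2
21 | 3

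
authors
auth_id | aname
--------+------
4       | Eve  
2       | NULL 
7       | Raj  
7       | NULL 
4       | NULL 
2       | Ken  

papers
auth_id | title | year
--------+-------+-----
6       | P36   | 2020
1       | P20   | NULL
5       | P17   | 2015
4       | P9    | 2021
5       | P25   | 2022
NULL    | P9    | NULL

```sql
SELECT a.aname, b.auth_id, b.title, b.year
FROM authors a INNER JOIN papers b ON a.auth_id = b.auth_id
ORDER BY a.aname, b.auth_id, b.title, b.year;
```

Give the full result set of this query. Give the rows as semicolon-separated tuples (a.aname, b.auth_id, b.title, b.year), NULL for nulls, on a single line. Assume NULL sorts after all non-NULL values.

INNER JOIN keeps only pairs where the ON condition holds.
Matching on a.auth_id = b.auth_id. A NULL in a compared column never satisfies the condition.
Matched pairs: 2.

(Eve, 4, P9, 2021); (NULL, 4, P9, 2021)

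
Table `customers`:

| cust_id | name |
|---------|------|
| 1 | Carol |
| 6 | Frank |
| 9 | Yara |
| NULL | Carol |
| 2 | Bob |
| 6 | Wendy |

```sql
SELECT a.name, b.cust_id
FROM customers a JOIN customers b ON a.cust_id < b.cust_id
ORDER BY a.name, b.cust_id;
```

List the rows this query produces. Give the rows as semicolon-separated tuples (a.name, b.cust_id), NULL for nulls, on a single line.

(Bob, 6); (Bob, 6); (Bob, 9); (Carol, 2); (Carol, 6); (Carol, 6); (Carol, 9); (Frank, 9); (Wendy, 9)

INNER JOIN keeps only pairs where the ON condition holds.
Matching on a.cust_id < b.cust_id. A NULL in a compared column never satisfies the condition.
Matched pairs: 9.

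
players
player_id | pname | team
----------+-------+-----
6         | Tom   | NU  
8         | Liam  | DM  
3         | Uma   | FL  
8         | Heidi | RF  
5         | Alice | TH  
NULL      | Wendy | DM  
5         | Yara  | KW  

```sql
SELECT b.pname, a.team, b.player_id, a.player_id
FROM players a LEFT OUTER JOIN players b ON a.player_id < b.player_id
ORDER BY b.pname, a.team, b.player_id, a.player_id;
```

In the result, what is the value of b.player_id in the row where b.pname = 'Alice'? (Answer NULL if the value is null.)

5

LEFT JOIN keeps every row from `players a`; unmatched rows get NULL for `players b`'s columns.
Matching on a.player_id < b.player_id. A NULL in a compared column never satisfies the condition.
- a row (player_id=6): matches 2 b row(s) → 2 output row(s).
- a row (player_id=8): no match → kept, b columns NULL.
- a row (player_id=3): matches 5 b row(s) → 5 output row(s).
- a row (player_id=8): no match → kept, b columns NULL.
- a row (player_id=5): matches 3 b row(s) → 3 output row(s).
- a row (player_id=NULL): no match → kept, b columns NULL.
- a row (player_id=5): matches 3 b row(s) → 3 output row(s).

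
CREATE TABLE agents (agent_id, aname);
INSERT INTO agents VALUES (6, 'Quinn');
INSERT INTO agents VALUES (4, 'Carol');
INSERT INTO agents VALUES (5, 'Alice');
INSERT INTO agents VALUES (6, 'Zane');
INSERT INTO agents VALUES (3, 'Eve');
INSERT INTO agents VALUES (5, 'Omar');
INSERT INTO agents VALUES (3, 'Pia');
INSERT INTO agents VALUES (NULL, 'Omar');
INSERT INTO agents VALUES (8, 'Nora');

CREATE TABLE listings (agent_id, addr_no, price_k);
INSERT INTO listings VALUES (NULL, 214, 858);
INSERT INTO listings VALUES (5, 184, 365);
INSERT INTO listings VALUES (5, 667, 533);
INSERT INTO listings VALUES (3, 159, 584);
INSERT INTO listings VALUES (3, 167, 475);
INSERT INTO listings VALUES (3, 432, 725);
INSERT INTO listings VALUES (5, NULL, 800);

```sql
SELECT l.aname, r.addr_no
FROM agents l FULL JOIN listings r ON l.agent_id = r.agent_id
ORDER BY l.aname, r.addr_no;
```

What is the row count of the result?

FULL OUTER JOIN keeps every row from both sides; unmatched rows get NULL for the other side's columns.
Matching on l.agent_id = r.agent_id. A NULL in a compared column never satisfies the condition.
- l[0] agent_id=6 → no match; kept with NULLs on the r side.
- l[1] agent_id=4 → no match; kept with NULLs on the r side.
- l[2] agent_id=5 → 3 match(es) in r → 3 row(s).
- l[3] agent_id=6 → no match; kept with NULLs on the r side.
- l[4] agent_id=3 → 3 match(es) in r → 3 row(s).
- l[5] agent_id=5 → 3 match(es) in r → 3 row(s).
- l[6] agent_id=3 → 3 match(es) in r → 3 row(s).
- l[7] agent_id=NULL → no match; kept with NULLs on the r side.
- l[8] agent_id=8 → no match; kept with NULLs on the r side.
- 1 r row(s) had no l match → kept, l columns NULL.
Total: 12 matched + 6 padded = 18 rows.

18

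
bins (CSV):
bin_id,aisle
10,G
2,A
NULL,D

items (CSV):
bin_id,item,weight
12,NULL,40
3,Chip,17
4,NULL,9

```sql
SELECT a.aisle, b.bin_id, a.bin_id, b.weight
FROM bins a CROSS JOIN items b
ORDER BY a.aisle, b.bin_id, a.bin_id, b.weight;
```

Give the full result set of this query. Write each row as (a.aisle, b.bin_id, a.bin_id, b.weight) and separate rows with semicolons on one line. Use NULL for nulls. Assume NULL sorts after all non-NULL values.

CROSS JOIN pairs every row of `bins` with every row of `items`: 3 × 3 = 9 rows.
After projecting and ordering:
a.aisle | b.bin_id | a.bin_id | b.weight
A | 3 | 2 | 17
A | 4 | 2 | 9
A | 12 | 2 | 40
D | 3 | NULL | 17
D | 4 | NULL | 9
D | 12 | NULL | 40
G | 3 | 10 | 17
G | 4 | 10 | 9
G | 12 | 10 | 40

(A, 3, 2, 17); (A, 4, 2, 9); (A, 12, 2, 40); (D, 3, NULL, 17); (D, 4, NULL, 9); (D, 12, NULL, 40); (G, 3, 10, 17); (G, 4, 10, 9); (G, 12, 10, 40)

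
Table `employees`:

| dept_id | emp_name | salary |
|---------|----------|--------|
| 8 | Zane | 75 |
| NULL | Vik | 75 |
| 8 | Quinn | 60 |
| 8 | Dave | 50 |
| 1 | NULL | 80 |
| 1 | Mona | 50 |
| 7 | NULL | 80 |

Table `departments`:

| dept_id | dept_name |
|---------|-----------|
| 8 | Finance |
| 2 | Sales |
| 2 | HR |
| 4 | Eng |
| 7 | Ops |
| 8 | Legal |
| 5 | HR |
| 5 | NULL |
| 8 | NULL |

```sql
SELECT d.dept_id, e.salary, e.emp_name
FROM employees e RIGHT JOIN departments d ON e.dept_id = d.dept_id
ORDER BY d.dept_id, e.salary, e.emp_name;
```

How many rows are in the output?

15

RIGHT JOIN keeps every row from `departments`; unmatched rows get NULL for `employees`'s columns.
Matching on e.dept_id = d.dept_id. A NULL in a compared column never satisfies the condition.
- e[0] dept_id=8 → 3 match(es) in d → 3 row(s).
- e[1] dept_id=NULL → no match.
- e[2] dept_id=8 → 3 match(es) in d → 3 row(s).
- e[3] dept_id=8 → 3 match(es) in d → 3 row(s).
- e[4] dept_id=1 → no match.
- e[5] dept_id=1 → no match.
- e[6] dept_id=7 → 1 match(es) in d → 1 row(s).
- 5 d row(s) had no e match → kept, e columns NULL.
Total: 10 matched + 5 padded = 15 rows.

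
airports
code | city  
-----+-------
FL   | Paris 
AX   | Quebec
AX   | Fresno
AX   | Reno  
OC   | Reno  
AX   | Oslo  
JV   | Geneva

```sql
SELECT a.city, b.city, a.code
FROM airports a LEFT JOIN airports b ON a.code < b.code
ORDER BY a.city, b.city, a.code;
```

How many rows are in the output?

16

LEFT JOIN keeps every row from `airports a`; unmatched rows get NULL for `airports b`'s columns.
Matching on a.code < b.code.
- a[0] code=FL → 2 match(es) in b → 2 row(s).
- a[1] code=AX → 3 match(es) in b → 3 row(s).
- a[2] code=AX → 3 match(es) in b → 3 row(s).
- a[3] code=AX → 3 match(es) in b → 3 row(s).
- a[4] code=OC → no match; kept with NULLs on the b side.
- a[5] code=AX → 3 match(es) in b → 3 row(s).
- a[6] code=JV → 1 match(es) in b → 1 row(s).
Total: 15 matched + 1 padded = 16 rows.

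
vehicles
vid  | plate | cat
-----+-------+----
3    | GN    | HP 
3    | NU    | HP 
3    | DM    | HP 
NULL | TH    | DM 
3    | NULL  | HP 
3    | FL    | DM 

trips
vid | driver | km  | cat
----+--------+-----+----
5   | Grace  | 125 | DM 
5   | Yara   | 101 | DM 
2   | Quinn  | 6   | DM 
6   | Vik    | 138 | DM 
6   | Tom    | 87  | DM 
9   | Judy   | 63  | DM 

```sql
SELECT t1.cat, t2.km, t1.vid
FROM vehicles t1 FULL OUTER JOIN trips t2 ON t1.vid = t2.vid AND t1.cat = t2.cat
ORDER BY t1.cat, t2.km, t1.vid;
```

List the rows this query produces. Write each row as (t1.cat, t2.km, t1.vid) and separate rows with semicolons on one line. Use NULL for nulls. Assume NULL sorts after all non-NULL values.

FULL OUTER JOIN keeps every row from both sides; unmatched rows get NULL for the other side's columns.
Matching on t1.vid = t2.vid AND t1.cat = t2.cat. A NULL in a compared column never satisfies the condition.
- t1 (vid=3, cat=HP) has no partner → padded with NULL.
- t1 (vid=3, cat=HP) has no partner → padded with NULL.
- t1 (vid=3, cat=HP) has no partner → padded with NULL.
- t1 (vid=NULL, cat=DM) has no partner → padded with NULL.
- t1 (vid=3, cat=HP) has no partner → padded with NULL.
- t1 (vid=3, cat=DM) has no partner → padded with NULL.
- 6 t2 row(s) had no t1 match → kept, t1 columns NULL.

(DM, NULL, 3); (DM, NULL, NULL); (HP, NULL, 3); (HP, NULL, 3); (HP, NULL, 3); (HP, NULL, 3); (NULL, 6, NULL); (NULL, 63, NULL); (NULL, 87, NULL); (NULL, 101, NULL); (NULL, 125, NULL); (NULL, 138, NULL)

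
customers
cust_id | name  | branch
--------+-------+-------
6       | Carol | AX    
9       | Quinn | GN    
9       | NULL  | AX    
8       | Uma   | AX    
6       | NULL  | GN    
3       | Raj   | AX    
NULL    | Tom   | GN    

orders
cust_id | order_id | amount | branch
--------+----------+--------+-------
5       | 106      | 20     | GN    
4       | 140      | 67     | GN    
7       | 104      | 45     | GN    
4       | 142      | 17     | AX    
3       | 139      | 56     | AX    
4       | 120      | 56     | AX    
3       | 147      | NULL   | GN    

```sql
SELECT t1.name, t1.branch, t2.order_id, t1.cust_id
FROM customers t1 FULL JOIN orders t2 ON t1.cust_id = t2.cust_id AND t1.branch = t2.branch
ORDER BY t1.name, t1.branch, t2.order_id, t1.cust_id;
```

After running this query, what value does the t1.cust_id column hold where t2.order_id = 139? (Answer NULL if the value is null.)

3

FULL OUTER JOIN keeps every row from both sides; unmatched rows get NULL for the other side's columns.
Matching on t1.cust_id = t2.cust_id AND t1.branch = t2.branch. A NULL in a compared column never satisfies the condition.
- t1 (cust_id=6, branch=AX) has no partner → padded with NULL.
- t1 (cust_id=9, branch=GN) has no partner → padded with NULL.
- t1 (cust_id=9, branch=AX) has no partner → padded with NULL.
- t1 (cust_id=8, branch=AX) has no partner → padded with NULL.
- t1 (cust_id=6, branch=GN) has no partner → padded with NULL.
- t1 (cust_id=3, branch=AX) pairs with 1 row(s) of t2.
- t1 (cust_id=NULL, branch=GN) has no partner → padded with NULL.
- 6 t2 row(s) had no t1 match → kept, t1 columns NULL.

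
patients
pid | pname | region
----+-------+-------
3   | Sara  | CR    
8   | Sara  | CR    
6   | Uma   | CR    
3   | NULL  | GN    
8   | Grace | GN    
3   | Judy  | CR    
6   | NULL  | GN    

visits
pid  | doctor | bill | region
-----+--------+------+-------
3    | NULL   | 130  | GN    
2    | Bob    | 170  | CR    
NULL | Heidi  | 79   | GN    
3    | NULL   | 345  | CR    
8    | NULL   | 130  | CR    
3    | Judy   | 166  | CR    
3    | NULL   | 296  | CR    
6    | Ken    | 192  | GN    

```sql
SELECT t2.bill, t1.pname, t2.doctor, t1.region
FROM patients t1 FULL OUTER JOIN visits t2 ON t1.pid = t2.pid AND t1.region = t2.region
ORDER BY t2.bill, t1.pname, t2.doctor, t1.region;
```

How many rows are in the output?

13

FULL OUTER JOIN keeps every row from both sides; unmatched rows get NULL for the other side's columns.
Matching on t1.pid = t2.pid AND t1.region = t2.region. A NULL in a compared column never satisfies the condition.
- t1[0] pid=3, region=CR → 3 match(es) in t2 → 3 row(s).
- t1[1] pid=8, region=CR → 1 match(es) in t2 → 1 row(s).
- t1[2] pid=6, region=CR → no match; kept with NULLs on the t2 side.
- t1[3] pid=3, region=GN → 1 match(es) in t2 → 1 row(s).
- t1[4] pid=8, region=GN → no match; kept with NULLs on the t2 side.
- t1[5] pid=3, region=CR → 3 match(es) in t2 → 3 row(s).
- t1[6] pid=6, region=GN → 1 match(es) in t2 → 1 row(s).
- 2 row(s) from t2 found no t1 partner → padded with NULL.
Total: 9 matched + 4 padded = 13 rows.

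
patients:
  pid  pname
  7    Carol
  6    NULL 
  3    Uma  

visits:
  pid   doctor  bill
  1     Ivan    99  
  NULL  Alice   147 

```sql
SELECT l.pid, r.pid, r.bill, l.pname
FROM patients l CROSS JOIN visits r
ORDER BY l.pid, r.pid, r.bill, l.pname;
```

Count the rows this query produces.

6

CROSS JOIN pairs every row of `patients` with every row of `visits`: 3 × 2 = 6 rows.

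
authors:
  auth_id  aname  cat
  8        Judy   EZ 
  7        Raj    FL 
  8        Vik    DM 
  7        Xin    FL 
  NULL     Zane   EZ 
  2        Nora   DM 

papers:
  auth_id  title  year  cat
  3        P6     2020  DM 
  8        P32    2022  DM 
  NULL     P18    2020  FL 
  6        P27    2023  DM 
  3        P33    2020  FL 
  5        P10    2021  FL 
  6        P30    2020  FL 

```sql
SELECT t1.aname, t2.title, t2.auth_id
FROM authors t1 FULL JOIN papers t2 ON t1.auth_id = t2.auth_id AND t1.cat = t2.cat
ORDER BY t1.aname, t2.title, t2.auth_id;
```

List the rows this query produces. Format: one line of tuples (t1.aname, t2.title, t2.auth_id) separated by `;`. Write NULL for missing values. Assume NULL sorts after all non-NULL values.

(Judy, NULL, NULL); (Nora, NULL, NULL); (Raj, NULL, NULL); (Vik, P32, 8); (Xin, NULL, NULL); (Zane, NULL, NULL); (NULL, P10, 5); (NULL, P18, NULL); (NULL, P27, 6); (NULL, P30, 6); (NULL, P33, 3); (NULL, P6, 3)

FULL OUTER JOIN keeps every row from both sides; unmatched rows get NULL for the other side's columns.
Matching on t1.auth_id = t2.auth_id AND t1.cat = t2.cat. A NULL in a compared column never satisfies the condition.
Matched pairs: 1; unmatched t1 rows kept: 5; unmatched t2 rows kept: 6.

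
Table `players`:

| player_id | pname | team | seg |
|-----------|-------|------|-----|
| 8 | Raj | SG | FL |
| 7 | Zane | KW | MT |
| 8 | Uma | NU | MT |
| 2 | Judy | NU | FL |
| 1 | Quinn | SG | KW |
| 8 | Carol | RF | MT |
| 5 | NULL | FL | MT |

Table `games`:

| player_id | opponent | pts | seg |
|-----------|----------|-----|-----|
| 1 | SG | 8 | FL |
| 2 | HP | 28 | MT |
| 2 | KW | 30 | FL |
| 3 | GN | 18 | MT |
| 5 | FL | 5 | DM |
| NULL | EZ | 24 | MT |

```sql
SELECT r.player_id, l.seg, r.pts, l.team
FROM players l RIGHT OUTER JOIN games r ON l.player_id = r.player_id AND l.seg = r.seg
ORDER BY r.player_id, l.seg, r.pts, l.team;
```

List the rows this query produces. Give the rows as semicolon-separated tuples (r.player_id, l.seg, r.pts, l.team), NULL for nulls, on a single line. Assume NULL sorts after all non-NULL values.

(1, NULL, 8, NULL); (2, FL, 30, NU); (2, NULL, 28, NULL); (3, NULL, 18, NULL); (5, NULL, 5, NULL); (NULL, NULL, 24, NULL)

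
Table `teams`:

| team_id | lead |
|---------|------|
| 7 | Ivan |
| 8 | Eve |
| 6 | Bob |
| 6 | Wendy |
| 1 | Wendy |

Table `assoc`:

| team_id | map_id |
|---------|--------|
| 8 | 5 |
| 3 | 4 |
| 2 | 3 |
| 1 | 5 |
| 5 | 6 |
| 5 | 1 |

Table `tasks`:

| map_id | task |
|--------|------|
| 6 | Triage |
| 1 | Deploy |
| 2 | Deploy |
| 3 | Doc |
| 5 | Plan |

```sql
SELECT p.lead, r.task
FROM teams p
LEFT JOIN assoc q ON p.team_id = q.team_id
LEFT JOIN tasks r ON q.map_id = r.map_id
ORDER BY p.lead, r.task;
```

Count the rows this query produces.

5

Evaluate left to right. First `teams p LEFT JOIN assoc q` on team_id: 5 row(s).
Then LEFT JOIN `tasks r` on map_id: each of those 5 rows is kept; rows whose q.map_id has no match in r get NULL for r's columns.
Result: 5 row(s).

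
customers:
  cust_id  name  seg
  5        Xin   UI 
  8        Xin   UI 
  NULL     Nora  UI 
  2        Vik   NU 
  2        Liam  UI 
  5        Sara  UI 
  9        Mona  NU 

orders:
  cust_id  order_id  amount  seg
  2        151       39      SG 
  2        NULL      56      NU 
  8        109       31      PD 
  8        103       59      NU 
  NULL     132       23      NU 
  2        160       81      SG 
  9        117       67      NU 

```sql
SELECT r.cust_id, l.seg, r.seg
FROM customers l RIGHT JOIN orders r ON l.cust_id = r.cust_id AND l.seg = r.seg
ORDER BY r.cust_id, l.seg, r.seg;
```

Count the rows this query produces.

7

RIGHT JOIN keeps every row from `orders`; unmatched rows get NULL for `customers`'s columns.
Matching on l.cust_id = r.cust_id AND l.seg = r.seg. A NULL in a compared column never satisfies the condition.
- l (cust_id=5, seg=UI) has no partner in r.
- l (cust_id=8, seg=UI) has no partner in r.
- l (cust_id=NULL, seg=UI) has no partner in r.
- l (cust_id=2, seg=NU) pairs with 1 row(s) of r.
- l (cust_id=2, seg=UI) has no partner in r.
- l (cust_id=5, seg=UI) has no partner in r.
- l (cust_id=9, seg=NU) pairs with 1 row(s) of r.
- 5 r row(s) had no l match → kept, l columns NULL.
Total: 2 matched + 5 padded = 7 rows.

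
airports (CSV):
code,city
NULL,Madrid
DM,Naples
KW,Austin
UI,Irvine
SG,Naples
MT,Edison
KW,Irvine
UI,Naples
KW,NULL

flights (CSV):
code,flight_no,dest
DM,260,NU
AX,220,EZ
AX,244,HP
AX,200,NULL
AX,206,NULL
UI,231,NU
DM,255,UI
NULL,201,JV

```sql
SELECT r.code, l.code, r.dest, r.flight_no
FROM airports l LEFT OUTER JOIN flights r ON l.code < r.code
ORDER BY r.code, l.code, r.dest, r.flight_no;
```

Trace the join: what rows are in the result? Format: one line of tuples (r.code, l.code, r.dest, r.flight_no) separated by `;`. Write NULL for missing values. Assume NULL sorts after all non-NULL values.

(UI, DM, NU, 231); (UI, KW, NU, 231); (UI, KW, NU, 231); (UI, KW, NU, 231); (UI, MT, NU, 231); (UI, SG, NU, 231); (NULL, UI, NULL, NULL); (NULL, UI, NULL, NULL); (NULL, NULL, NULL, NULL)

LEFT JOIN keeps every row from `airports`; unmatched rows get NULL for `flights`'s columns.
Matching on l.code < r.code. A NULL in a compared column never satisfies the condition.
- code=NULL: no r row matches, row kept with r columns NULL.
- code=DM: 1 matching r row(s), so 1 row(s) emitted.
- code=KW: 1 matching r row(s), so 1 row(s) emitted.
- code=UI: no r row matches, row kept with r columns NULL.
- code=SG: 1 matching r row(s), so 1 row(s) emitted.
- code=MT: 1 matching r row(s), so 1 row(s) emitted.
- code=KW: 1 matching r row(s), so 1 row(s) emitted.
- code=UI: no r row matches, row kept with r columns NULL.
- code=KW: 1 matching r row(s), so 1 row(s) emitted.
After projecting and ordering:
r.code | l.code | r.dest | r.flight_no
UI | DM | NU | 231
UI | KW | NU | 231
UI | KW | NU | 231
UI | KW | NU | 231
UI | MT | NU | 231
UI | SG | NU | 231
NULL | UI | NULL | NULL
NULL | UI | NULL | NULL
NULL | NULL | NULL | NULL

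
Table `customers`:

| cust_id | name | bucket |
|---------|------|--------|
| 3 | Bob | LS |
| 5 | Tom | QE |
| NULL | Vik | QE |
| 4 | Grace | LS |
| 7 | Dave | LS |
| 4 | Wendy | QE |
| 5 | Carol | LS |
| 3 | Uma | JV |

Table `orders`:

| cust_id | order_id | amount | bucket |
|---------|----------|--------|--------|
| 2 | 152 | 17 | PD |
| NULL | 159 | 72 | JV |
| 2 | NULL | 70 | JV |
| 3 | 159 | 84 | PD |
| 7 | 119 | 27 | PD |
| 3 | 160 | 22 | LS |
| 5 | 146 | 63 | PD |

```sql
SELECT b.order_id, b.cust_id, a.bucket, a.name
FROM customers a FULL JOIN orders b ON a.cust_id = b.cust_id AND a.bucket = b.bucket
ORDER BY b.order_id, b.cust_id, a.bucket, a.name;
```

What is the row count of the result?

14

FULL OUTER JOIN keeps every row from both sides; unmatched rows get NULL for the other side's columns.
Matching on a.cust_id = b.cust_id AND a.bucket = b.bucket. A NULL in a compared column never satisfies the condition.
- a (cust_id=3, bucket=LS) pairs with 1 row(s) of b.
- a (cust_id=5, bucket=QE) has no partner → padded with NULL.
- a (cust_id=NULL, bucket=QE) has no partner → padded with NULL.
- a (cust_id=4, bucket=LS) has no partner → padded with NULL.
- a (cust_id=7, bucket=LS) has no partner → padded with NULL.
- a (cust_id=4, bucket=QE) has no partner → padded with NULL.
- a (cust_id=5, bucket=LS) has no partner → padded with NULL.
- a (cust_id=3, bucket=JV) has no partner → padded with NULL.
- 6 b row(s) had no a match → kept, a columns NULL.
Total: 1 matched + 13 padded = 14 rows.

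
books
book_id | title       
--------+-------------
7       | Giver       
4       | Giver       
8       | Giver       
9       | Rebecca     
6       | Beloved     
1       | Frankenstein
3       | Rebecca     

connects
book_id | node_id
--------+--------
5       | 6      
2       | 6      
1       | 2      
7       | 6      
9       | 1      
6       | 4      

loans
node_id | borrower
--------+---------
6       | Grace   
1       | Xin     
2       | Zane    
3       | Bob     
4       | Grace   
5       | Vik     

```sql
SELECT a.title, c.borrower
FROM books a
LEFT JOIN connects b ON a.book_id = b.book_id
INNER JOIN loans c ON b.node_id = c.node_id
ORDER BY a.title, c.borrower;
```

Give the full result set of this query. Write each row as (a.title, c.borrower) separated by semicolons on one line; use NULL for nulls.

Evaluate left to right. First `books a LEFT JOIN connects b` on book_id: 7 row(s).
Then INNER JOIN `loans c` on node_id: keep only rows whose b.node_id appears in c.

(Beloved, Grace); (Frankenstein, Zane); (Giver, Grace); (Rebecca, Xin)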